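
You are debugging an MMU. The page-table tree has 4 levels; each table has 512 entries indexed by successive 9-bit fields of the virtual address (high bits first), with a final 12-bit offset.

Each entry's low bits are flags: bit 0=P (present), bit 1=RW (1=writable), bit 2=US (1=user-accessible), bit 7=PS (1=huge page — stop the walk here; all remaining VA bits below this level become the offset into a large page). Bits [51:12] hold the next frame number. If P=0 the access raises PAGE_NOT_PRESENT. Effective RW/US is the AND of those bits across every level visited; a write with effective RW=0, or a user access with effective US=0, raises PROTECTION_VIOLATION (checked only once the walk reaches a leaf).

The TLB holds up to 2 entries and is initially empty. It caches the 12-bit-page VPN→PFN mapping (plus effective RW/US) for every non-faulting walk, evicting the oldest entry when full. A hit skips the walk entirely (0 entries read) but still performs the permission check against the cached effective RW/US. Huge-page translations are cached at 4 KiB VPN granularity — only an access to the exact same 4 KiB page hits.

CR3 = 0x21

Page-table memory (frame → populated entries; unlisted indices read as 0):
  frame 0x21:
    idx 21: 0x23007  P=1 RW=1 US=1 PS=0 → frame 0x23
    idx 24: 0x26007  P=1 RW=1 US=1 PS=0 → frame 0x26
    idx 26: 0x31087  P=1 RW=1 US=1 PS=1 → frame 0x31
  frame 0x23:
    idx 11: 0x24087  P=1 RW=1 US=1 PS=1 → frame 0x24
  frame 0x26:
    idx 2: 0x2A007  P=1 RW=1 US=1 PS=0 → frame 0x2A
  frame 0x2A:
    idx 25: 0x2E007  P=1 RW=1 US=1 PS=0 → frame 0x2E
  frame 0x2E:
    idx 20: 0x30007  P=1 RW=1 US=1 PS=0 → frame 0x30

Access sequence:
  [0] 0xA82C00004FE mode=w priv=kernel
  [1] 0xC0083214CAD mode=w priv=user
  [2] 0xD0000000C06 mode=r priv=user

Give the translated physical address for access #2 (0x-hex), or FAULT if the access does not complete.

Trace:
#0 VA=0xA82C00004FE (w,kernel):
  L0 @0x21[21] → 0x23007  P=1,RW=1,US=1,PS=0
  L1 @0x23[11] → 0x24087  P=1,RW=1,US=1,PS=1
  ⇒ phys 0x244FE (huge @L1)  [2 reads]
#1 VA=0xC0083214CAD (w,user):
  L0 @0x21[24] → 0x26007  P=1,RW=1,US=1,PS=0
  L1 @0x26[2] → 0x2A007  P=1,RW=1,US=1,PS=0
  L2 @0x2A[25] → 0x2E007  P=1,RW=1,US=1,PS=0
  L3 @0x2E[20] → 0x30007  P=1,RW=1,US=1,PS=0
  ⇒ phys 0x30CAD  [4 reads]
#2 VA=0xD0000000C06 (r,user):
  L0 @0x21[26] → 0x31087  P=1,RW=1,US=1,PS=1
  ⇒ phys 0x31C06 (huge @L0)  [1 reads]

Access #2 PA: 0x31C06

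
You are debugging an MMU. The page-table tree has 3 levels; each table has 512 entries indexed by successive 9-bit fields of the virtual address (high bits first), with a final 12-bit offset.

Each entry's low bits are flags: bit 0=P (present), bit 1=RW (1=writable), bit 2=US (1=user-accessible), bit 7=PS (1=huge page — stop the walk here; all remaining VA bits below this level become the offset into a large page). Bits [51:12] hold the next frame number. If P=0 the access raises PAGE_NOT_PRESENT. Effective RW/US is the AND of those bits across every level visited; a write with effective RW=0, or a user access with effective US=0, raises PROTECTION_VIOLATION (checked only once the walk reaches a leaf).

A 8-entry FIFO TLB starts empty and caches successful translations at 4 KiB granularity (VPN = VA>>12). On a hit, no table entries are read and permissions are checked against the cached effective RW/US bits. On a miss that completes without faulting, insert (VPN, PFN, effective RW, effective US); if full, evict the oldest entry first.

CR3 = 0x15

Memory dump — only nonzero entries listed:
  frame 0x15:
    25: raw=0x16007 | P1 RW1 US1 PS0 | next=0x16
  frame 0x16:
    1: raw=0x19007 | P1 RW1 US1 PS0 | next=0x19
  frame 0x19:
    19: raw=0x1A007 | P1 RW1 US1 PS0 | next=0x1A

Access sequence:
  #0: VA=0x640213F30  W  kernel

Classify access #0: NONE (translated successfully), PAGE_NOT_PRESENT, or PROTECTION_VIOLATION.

Per-access translation:
#0 VA=0x640213F30 (w,kernel):
  L0: frame=0x15 idx=25 entry=0x16007 [P=1 RW=1 US=1 PS=0]
  L1: frame=0x16 idx=1 entry=0x19007 [P=1 RW=1 US=1 PS=0]
  L2: frame=0x19 idx=19 entry=0x1A007 [P=1 RW=1 US=1 PS=0]
  → PA=0x1AF30  (3 entries read)

Access #0 fault: NONE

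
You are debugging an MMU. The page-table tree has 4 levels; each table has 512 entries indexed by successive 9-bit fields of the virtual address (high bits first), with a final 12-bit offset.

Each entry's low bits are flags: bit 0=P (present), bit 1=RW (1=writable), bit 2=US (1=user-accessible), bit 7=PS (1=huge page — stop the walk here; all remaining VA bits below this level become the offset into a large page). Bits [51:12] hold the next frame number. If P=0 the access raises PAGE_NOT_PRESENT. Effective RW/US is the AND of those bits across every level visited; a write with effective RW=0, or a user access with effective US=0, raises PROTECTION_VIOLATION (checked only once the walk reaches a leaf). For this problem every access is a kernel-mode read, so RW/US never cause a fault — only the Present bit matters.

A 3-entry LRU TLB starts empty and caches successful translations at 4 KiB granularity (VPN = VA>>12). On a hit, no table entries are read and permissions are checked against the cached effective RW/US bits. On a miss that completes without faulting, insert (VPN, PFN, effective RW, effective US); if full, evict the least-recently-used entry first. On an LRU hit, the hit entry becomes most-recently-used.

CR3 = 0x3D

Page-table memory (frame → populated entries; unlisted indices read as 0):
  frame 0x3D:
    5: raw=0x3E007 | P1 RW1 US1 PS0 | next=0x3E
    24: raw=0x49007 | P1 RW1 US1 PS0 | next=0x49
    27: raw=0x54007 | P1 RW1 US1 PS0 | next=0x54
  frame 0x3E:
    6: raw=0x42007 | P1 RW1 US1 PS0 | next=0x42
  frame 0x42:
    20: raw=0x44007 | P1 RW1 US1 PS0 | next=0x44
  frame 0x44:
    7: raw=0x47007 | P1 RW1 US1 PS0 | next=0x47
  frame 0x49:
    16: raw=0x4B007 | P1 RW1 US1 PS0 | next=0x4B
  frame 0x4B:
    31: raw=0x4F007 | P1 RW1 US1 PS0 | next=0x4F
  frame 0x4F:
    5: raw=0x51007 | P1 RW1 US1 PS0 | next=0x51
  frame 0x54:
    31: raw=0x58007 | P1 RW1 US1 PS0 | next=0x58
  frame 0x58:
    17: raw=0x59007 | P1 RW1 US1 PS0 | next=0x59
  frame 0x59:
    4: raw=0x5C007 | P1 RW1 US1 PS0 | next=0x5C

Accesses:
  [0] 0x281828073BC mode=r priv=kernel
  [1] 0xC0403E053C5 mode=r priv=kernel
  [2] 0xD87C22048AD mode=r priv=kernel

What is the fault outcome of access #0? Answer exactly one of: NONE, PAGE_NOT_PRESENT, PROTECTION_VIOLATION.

Walk each access:
#0 VA=0x281828073BC (r,kernel):
  [0] read 0x3D idx=5: raw=0x3E007 flags P=1 W=1 U=1 S=0
  [1] read 0x3E idx=6: raw=0x42007 flags P=1 W=1 U=1 S=0
  [2] read 0x42 idx=20: raw=0x44007 flags P=1 W=1 U=1 S=0
  [3] read 0x44 idx=7: raw=0x47007 flags P=1 W=1 U=1 S=0
  ✓ 0x473BC  — 4 lookups
#1 VA=0xC0403E053C5 (r,kernel):
  [0] read 0x3D idx=24: raw=0x49007 flags P=1 W=1 U=1 S=0
  [1] read 0x49 idx=16: raw=0x4B007 flags P=1 W=1 U=1 S=0
  [2] read 0x4B idx=31: raw=0x4F007 flags P=1 W=1 U=1 S=0
  [3] read 0x4F idx=5: raw=0x51007 flags P=1 W=1 U=1 S=0
  ✓ 0x513C5  — 4 lookups
#2 VA=0xD87C22048AD (r,kernel):
  [0] read 0x3D idx=27: raw=0x54007 flags P=1 W=1 U=1 S=0
  [1] read 0x54 idx=31: raw=0x58007 flags P=1 W=1 U=1 S=0
  [2] read 0x58 idx=17: raw=0x59007 flags P=1 W=1 U=1 S=0
  [3] read 0x59 idx=4: raw=0x5C007 flags P=1 W=1 U=1 S=0
  ✓ 0x5C8AD  — 4 lookups

Access #0 fault: NONE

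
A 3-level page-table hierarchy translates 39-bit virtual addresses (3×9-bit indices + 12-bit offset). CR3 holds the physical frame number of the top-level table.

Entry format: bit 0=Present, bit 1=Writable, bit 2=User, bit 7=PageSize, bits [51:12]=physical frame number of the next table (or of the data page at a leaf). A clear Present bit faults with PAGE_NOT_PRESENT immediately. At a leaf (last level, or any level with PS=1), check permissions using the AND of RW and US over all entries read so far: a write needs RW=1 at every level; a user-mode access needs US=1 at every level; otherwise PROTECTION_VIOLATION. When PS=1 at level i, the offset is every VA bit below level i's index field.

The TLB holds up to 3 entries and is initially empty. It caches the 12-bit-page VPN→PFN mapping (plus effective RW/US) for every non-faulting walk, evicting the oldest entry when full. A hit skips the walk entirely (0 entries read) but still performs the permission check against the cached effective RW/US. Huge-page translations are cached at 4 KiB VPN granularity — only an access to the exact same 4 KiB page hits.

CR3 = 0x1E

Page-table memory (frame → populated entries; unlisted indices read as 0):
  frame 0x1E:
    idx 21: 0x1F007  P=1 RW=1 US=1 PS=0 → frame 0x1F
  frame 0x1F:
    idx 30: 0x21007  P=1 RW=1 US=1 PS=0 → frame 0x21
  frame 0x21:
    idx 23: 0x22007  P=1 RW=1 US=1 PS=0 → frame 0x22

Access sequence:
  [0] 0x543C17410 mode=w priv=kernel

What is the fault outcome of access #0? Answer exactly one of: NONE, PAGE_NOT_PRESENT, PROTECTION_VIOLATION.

Trace:
#0 VA=0x543C17410 (w,kernel):
  L0 @0x1E[21] → 0x1F007  P=1,RW=1,US=1,PS=0
  L1 @0x1F[30] → 0x21007  P=1,RW=1,US=1,PS=0
  L2 @0x21[23] → 0x22007  P=1,RW=1,US=1,PS=0
  → PA=0x22410  (3 entries read)

Access #0 fault: NONE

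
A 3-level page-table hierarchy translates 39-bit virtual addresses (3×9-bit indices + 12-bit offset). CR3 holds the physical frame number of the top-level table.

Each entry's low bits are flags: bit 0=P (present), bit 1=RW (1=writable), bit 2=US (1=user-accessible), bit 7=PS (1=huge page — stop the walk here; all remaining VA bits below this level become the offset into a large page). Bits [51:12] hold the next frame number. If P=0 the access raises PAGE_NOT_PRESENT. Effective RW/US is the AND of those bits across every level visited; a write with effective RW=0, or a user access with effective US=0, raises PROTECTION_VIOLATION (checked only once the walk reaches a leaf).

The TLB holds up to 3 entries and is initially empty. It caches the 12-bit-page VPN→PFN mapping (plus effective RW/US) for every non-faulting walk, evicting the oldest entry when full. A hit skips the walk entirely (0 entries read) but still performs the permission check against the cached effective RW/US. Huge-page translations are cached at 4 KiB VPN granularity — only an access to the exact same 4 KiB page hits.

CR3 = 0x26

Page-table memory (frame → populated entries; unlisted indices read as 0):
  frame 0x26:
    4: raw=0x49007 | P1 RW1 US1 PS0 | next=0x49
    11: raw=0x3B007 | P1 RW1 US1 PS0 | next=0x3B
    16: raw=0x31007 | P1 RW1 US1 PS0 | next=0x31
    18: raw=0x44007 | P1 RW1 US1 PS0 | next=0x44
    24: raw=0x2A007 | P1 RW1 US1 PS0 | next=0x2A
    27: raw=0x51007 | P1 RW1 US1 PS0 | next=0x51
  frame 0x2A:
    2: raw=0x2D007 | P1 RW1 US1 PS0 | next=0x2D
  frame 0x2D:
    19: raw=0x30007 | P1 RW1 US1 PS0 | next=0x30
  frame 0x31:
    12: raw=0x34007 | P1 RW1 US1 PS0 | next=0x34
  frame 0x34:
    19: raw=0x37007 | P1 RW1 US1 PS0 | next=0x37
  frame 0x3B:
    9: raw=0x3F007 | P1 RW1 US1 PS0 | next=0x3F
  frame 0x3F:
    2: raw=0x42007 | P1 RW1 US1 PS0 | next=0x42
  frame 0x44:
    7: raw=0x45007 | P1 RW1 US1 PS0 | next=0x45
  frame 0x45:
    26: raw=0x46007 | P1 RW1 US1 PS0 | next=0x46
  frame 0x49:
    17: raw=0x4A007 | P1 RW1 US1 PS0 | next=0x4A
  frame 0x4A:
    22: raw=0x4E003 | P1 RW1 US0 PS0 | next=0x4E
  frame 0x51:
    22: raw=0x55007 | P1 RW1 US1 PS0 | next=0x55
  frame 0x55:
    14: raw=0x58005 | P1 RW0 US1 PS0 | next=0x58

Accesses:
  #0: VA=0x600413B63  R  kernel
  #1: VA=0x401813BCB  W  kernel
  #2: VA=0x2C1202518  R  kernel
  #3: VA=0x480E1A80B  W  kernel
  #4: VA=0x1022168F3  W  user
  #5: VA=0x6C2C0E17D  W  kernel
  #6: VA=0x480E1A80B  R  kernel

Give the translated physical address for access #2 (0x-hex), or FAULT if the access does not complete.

Trace:
#0 VA=0x600413B63 (r,kernel):
  L0: frame=0x26 idx=24 entry=0x2A007 [P=1 RW=1 US=1 PS=0]
  L1: frame=0x2A idx=2 entry=0x2D007 [P=1 RW=1 US=1 PS=0]
  L2: frame=0x2D idx=19 entry=0x30007 [P=1 RW=1 US=1 PS=0]
  ⇒ phys 0x30B63  [3 reads]
#1 VA=0x401813BCB (w,kernel):
  L0: frame=0x26 idx=16 entry=0x31007 [P=1 RW=1 US=1 PS=0]
  L1: frame=0x31 idx=12 entry=0x34007 [P=1 RW=1 US=1 PS=0]
  L2: frame=0x34 idx=19 entry=0x37007 [P=1 RW=1 US=1 PS=0]
  ⇒ phys 0x37BCB  [3 reads]
#2 VA=0x2C1202518 (r,kernel):
  L0: frame=0x26 idx=11 entry=0x3B007 [P=1 RW=1 US=1 PS=0]
  L1: frame=0x3B idx=9 entry=0x3F007 [P=1 RW=1 US=1 PS=0]
  L2: frame=0x3F idx=2 entry=0x42007 [P=1 RW=1 US=1 PS=0]
  ⇒ phys 0x42518  [3 reads]
#3 VA=0x480E1A80B (w,kernel):
  L0: frame=0x26 idx=18 entry=0x44007 [P=1 RW=1 US=1 PS=0]
  L1: frame=0x44 idx=7 entry=0x45007 [P=1 RW=1 US=1 PS=0]
  L2: frame=0x45 idx=26 entry=0x46007 [P=1 RW=1 US=1 PS=0]
  ⇒ phys 0x4680B  [3 reads]
#4 VA=0x1022168F3 (w,user):
  L0: frame=0x26 idx=4 entry=0x49007 [P=1 RW=1 US=1 PS=0]
  L1: frame=0x49 idx=17 entry=0x4A007 [P=1 RW=1 US=1 PS=0]
  L2: frame=0x4A idx=22 entry=0x4E003 [P=1 RW=1 US=0 PS=0]
  ⇒ fault: PROTECTION_VIOLATION  — 3 lookups
#5 VA=0x6C2C0E17D (w,kernel):
  L0: frame=0x26 idx=27 entry=0x51007 [P=1 RW=1 US=1 PS=0]
  L1: frame=0x51 idx=22 entry=0x55007 [P=1 RW=1 US=1 PS=0]
  L2: frame=0x55 idx=14 entry=0x58005 [P=1 RW=0 US=1 PS=0]
  ⇒ fault: PROTECTION_VIOLATION  — 3 lookups
#6 VA=0x480E1A80B (r,kernel):
  TLB hit vpn=0x480E1A → PA=0x4680B

Access #2 PA: 0x42518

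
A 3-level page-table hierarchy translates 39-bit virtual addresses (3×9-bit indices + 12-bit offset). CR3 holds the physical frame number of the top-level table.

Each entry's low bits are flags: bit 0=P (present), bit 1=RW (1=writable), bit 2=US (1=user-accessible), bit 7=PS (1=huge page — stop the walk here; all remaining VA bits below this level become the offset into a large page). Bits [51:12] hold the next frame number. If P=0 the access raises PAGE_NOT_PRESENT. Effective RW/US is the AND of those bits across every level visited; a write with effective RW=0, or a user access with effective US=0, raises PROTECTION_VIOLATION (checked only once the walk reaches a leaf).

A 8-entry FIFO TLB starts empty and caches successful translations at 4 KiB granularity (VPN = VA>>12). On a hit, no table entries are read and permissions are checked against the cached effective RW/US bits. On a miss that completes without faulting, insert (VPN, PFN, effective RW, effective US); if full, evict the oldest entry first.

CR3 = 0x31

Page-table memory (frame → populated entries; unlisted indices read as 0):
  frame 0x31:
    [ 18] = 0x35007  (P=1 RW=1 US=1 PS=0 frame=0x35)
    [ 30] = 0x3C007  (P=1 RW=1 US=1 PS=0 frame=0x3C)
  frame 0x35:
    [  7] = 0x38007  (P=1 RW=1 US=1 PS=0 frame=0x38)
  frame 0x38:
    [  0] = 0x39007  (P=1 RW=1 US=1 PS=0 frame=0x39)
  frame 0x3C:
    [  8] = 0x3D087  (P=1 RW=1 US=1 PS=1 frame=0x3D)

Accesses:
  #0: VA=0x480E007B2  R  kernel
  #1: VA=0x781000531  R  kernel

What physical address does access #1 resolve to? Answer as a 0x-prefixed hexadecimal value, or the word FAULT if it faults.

Walk each access:
#0 VA=0x480E007B2 (r,kernel):
  L0 @0x31[18] → 0x35007  P=1,RW=1,US=1,PS=0
  L1 @0x35[7] → 0x38007  P=1,RW=1,US=1,PS=0
  L2 @0x38[0] → 0x39007  P=1,RW=1,US=1,PS=0
  → PA=0x397B2  (3 entries read)
#1 VA=0x781000531 (r,kernel):
  L0 @0x31[30] → 0x3C007  P=1,RW=1,US=1,PS=0
  L1 @0x3C[8] → 0x3D087  P=1,RW=1,US=1,PS=1
  → PA=0x3D531 (huge @L1)  (2 entries read)

Access #1 PA: 0x3D531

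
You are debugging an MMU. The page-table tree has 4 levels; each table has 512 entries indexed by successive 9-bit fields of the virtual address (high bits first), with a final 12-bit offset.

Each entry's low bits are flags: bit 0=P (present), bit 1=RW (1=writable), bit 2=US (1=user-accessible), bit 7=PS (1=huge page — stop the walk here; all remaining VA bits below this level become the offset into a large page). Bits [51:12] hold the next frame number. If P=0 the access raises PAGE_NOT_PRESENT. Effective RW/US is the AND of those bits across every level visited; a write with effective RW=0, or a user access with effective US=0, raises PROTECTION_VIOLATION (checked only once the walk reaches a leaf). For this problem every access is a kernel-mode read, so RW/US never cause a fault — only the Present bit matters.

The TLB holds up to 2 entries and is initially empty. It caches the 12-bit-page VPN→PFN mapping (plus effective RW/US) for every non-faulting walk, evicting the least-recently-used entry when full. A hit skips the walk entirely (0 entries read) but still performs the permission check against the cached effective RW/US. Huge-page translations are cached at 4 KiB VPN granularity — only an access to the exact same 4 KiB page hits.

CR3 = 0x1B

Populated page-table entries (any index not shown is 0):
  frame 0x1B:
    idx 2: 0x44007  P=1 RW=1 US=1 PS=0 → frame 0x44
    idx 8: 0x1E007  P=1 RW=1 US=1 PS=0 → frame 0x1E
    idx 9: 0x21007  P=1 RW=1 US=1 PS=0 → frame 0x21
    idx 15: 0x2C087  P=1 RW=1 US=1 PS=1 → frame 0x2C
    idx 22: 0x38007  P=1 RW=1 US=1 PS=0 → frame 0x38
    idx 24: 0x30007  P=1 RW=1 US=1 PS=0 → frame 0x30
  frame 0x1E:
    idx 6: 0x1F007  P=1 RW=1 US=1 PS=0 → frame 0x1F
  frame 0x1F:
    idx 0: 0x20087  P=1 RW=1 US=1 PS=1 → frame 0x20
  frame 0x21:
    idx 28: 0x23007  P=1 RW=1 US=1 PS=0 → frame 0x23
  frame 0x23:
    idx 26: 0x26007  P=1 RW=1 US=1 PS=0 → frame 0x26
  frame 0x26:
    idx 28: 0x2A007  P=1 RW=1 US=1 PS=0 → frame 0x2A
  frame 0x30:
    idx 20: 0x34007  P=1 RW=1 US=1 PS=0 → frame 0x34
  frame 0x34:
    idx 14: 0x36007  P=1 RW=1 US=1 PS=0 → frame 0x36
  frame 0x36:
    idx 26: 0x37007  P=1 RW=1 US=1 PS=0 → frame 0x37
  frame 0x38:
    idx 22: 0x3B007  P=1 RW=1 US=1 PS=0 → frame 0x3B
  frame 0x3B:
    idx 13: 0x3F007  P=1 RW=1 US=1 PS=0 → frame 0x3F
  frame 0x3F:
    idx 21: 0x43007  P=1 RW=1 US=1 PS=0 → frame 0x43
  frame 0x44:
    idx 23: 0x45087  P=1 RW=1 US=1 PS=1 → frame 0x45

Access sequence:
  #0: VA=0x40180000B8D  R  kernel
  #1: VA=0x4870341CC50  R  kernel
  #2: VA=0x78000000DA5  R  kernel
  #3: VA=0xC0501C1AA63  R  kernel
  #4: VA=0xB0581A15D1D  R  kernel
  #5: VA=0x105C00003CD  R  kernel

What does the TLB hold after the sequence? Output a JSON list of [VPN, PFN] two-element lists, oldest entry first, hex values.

Trace:
#0 VA=0x40180000B8D (r,kernel):
  L0: frame=0x1B idx=8 entry=0x1E007 [P=1 RW=1 US=1 PS=0]
  L1: frame=0x1E idx=6 entry=0x1F007 [P=1 RW=1 US=1 PS=0]
  L2: frame=0x1F idx=0 entry=0x20087 [P=1 RW=1 US=1 PS=1]
  → PA=0x20B8D (huge @L2)  (3 entries read)
#1 VA=0x4870341CC50 (r,kernel):
  L0: frame=0x1B idx=9 entry=0x21007 [P=1 RW=1 US=1 PS=0]
  L1: frame=0x21 idx=28 entry=0x23007 [P=1 RW=1 US=1 PS=0]
  L2: frame=0x23 idx=26 entry=0x26007 [P=1 RW=1 US=1 PS=0]
  L3: frame=0x26 idx=28 entry=0x2A007 [P=1 RW=1 US=1 PS=0]
  → PA=0x2AC50  (4 entries read)
#2 VA=0x78000000DA5 (r,kernel):
  L0: frame=0x1B idx=15 entry=0x2C087 [P=1 RW=1 US=1 PS=1]
  → PA=0x2CDA5 (huge @L0)  (1 entries read)
#3 VA=0xC0501C1AA63 (r,kernel):
  L0: frame=0x1B idx=24 entry=0x30007 [P=1 RW=1 US=1 PS=0]
  L1: frame=0x30 idx=20 entry=0x34007 [P=1 RW=1 US=1 PS=0]
  L2: frame=0x34 idx=14 entry=0x36007 [P=1 RW=1 US=1 PS=0]
  L3: frame=0x36 idx=26 entry=0x37007 [P=1 RW=1 US=1 PS=0]
  → PA=0x37A63  (4 entries read)
#4 VA=0xB0581A15D1D (r,kernel):
  L0: frame=0x1B idx=22 entry=0x38007 [P=1 RW=1 US=1 PS=0]
  L1: frame=0x38 idx=22 entry=0x3B007 [P=1 RW=1 US=1 PS=0]
  L2: frame=0x3B idx=13 entry=0x3F007 [P=1 RW=1 US=1 PS=0]
  L3: frame=0x3F idx=21 entry=0x43007 [P=1 RW=1 US=1 PS=0]
  → PA=0x43D1D  (4 entries read)
#5 VA=0x105C00003CD (r,kernel):
  L0: frame=0x1B idx=2 entry=0x44007 [P=1 RW=1 US=1 PS=0]
  L1: frame=0x44 idx=23 entry=0x45087 [P=1 RW=1 US=1 PS=1]
  → PA=0x453CD (huge @L1)  (2 entries read)

TLB: [["0xB0581A15", "0x43"], ["0x105C0000", "0x45"]]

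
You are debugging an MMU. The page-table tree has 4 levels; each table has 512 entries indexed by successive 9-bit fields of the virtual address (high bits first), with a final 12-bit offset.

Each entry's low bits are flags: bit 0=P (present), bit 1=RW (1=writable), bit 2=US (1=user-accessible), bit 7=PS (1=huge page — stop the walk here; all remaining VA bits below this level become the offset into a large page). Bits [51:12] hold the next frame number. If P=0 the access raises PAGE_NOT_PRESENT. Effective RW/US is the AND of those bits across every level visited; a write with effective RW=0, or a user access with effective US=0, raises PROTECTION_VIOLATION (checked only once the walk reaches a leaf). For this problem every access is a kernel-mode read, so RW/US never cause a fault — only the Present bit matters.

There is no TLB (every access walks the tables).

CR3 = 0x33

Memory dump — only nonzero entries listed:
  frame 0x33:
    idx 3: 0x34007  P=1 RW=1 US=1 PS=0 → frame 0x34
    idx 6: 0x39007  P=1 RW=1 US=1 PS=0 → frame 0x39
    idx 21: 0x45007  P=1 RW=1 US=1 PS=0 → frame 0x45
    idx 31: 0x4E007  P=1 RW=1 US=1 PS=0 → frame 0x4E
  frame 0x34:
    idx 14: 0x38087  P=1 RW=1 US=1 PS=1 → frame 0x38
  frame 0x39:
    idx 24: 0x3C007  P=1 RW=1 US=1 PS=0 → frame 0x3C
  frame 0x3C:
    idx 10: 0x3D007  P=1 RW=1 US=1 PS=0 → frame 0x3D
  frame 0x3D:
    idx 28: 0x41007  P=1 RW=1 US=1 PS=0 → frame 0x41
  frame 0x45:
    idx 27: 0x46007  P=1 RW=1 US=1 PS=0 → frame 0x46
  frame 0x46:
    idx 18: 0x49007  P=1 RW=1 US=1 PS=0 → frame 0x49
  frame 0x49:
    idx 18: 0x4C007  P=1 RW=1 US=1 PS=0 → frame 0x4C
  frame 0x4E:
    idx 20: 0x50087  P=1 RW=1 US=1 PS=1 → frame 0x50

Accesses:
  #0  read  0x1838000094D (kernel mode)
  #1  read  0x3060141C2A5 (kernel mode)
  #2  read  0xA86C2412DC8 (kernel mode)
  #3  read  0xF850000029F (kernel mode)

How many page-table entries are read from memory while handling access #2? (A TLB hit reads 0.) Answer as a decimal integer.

Walk each access:
#0 VA=0x1838000094D (r,kernel):
  L0 @0x33[3] → 0x34007  P=1,RW=1,US=1,PS=0
  L1 @0x34[14] → 0x38087  P=1,RW=1,US=1,PS=1
  ⇒ phys 0x3894D (huge @L1)  [2 reads]
#1 VA=0x3060141C2A5 (r,kernel):
  L0 @0x33[6] → 0x39007  P=1,RW=1,US=1,PS=0
  L1 @0x39[24] → 0x3C007  P=1,RW=1,US=1,PS=0
  L2 @0x3C[10] → 0x3D007  P=1,RW=1,US=1,PS=0
  L3 @0x3D[28] → 0x41007  P=1,RW=1,US=1,PS=0
  ⇒ phys 0x412A5  [4 reads]
#2 VA=0xA86C2412DC8 (r,kernel):
  L0 @0x33[21] → 0x45007  P=1,RW=1,US=1,PS=0
  L1 @0x45[27] → 0x46007  P=1,RW=1,US=1,PS=0
  L2 @0x46[18] → 0x49007  P=1,RW=1,US=1,PS=0
  L3 @0x49[18] → 0x4C007  P=1,RW=1,US=1,PS=0
  ⇒ phys 0x4CDC8  [4 reads]
#3 VA=0xF850000029F (r,kernel):
  L0 @0x33[31] → 0x4E007  P=1,RW=1,US=1,PS=0
  L1 @0x4E[20] → 0x50087  P=1,RW=1,US=1,PS=1
  ⇒ phys 0x5029F (huge @L1)  [2 reads]

Entries read for #2: 4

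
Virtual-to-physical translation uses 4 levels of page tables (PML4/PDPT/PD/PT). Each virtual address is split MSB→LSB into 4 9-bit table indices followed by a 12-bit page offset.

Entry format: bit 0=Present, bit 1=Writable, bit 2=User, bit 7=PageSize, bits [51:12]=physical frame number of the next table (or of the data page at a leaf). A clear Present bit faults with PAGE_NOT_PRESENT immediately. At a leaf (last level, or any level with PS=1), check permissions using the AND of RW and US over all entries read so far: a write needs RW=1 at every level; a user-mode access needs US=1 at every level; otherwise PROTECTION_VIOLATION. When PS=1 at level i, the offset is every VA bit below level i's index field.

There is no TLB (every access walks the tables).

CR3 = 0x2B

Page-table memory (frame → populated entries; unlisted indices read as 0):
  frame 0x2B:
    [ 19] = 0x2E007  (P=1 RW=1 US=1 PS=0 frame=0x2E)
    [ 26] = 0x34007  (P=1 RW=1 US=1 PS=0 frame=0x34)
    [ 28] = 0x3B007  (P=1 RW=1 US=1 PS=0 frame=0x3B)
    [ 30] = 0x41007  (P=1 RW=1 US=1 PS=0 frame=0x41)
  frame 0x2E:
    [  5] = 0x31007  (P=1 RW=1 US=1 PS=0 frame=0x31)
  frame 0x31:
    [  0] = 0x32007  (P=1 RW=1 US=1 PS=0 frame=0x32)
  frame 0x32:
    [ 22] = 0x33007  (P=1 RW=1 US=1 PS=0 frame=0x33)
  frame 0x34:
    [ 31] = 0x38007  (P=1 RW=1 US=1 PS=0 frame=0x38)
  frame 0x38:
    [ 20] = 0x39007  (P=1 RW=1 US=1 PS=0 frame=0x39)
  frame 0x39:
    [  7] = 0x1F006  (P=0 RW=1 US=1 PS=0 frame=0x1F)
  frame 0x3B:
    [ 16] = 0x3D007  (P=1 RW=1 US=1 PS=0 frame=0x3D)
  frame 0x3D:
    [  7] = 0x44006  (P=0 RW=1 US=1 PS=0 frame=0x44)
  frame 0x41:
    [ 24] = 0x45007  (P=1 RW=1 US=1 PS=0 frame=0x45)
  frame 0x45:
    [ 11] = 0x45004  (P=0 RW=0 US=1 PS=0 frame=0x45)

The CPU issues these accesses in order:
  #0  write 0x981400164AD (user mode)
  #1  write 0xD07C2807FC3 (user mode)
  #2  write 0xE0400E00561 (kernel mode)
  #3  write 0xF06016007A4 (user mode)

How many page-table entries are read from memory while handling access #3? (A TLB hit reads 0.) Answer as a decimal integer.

Per-access translation:
#0 VA=0x981400164AD (w,user):
  L0: frame=0x2B idx=19 entry=0x2E007 [P=1 RW=1 US=1 PS=0]
  L1: frame=0x2E idx=5 entry=0x31007 [P=1 RW=1 US=1 PS=0]
  L2: frame=0x31 idx=0 entry=0x32007 [P=1 RW=1 US=1 PS=0]
  L3: frame=0x32 idx=22 entry=0x33007 [P=1 RW=1 US=1 PS=0]
  → PA=0x334AD  (4 entries read)
#1 VA=0xD07C2807FC3 (w,user):
  L0: frame=0x2B idx=26 entry=0x34007 [P=1 RW=1 US=1 PS=0]
  L1: frame=0x34 idx=31 entry=0x38007 [P=1 RW=1 US=1 PS=0]
  L2: frame=0x38 idx=20 entry=0x39007 [P=1 RW=1 US=1 PS=0]
  L3: frame=0x39 idx=7 entry=0x1F006 [P=0 RW=1 US=1 PS=0]
  → PAGE_NOT_PRESENT  (4 entries read)
#2 VA=0xE0400E00561 (w,kernel):
  L0: frame=0x2B idx=28 entry=0x3B007 [P=1 RW=1 US=1 PS=0]
  L1: frame=0x3B idx=16 entry=0x3D007 [P=1 RW=1 US=1 PS=0]
  L2: frame=0x3D idx=7 entry=0x44006 [P=0 RW=1 US=1 PS=0]
  → PAGE_NOT_PRESENT  (3 entries read)
#3 VA=0xF06016007A4 (w,user):
  L0: frame=0x2B idx=30 entry=0x41007 [P=1 RW=1 US=1 PS=0]
  L1: frame=0x41 idx=24 entry=0x45007 [P=1 RW=1 US=1 PS=0]
  L2: frame=0x45 idx=11 entry=0x45004 [P=0 RW=0 US=1 PS=0]
  → PAGE_NOT_PRESENT  (3 entries read)

Entries read for #3: 3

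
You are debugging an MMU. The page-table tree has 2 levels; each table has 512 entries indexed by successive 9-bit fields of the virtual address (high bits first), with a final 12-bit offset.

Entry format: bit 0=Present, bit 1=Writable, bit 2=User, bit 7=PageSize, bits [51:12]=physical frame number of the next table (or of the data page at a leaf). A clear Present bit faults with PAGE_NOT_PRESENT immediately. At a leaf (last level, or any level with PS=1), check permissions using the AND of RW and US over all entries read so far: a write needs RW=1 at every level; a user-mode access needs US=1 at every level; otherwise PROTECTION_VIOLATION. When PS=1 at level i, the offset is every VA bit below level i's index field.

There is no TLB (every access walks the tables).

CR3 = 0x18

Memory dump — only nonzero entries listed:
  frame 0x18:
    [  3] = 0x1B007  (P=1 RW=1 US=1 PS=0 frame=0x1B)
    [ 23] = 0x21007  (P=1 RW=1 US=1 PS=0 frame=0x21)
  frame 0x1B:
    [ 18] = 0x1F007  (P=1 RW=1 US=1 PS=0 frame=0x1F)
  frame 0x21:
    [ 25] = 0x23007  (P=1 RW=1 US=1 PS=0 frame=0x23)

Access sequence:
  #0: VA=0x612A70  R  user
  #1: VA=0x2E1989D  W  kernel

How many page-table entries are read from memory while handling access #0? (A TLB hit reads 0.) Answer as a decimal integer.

Walk each access:
#0 VA=0x612A70 (r,user):
  L0 @0x18[3] → 0x1B007  P=1,RW=1,US=1,PS=0
  L1 @0x1B[18] → 0x1F007  P=1,RW=1,US=1,PS=0
  ✓ 0x1FA70  — 2 lookups
#1 VA=0x2E1989D (w,kernel):
  L0 @0x18[23] → 0x21007  P=1,RW=1,US=1,PS=0
  L1 @0x21[25] → 0x23007  P=1,RW=1,US=1,PS=0
  ✓ 0x2389D  — 2 lookups

Entries read for #0: 2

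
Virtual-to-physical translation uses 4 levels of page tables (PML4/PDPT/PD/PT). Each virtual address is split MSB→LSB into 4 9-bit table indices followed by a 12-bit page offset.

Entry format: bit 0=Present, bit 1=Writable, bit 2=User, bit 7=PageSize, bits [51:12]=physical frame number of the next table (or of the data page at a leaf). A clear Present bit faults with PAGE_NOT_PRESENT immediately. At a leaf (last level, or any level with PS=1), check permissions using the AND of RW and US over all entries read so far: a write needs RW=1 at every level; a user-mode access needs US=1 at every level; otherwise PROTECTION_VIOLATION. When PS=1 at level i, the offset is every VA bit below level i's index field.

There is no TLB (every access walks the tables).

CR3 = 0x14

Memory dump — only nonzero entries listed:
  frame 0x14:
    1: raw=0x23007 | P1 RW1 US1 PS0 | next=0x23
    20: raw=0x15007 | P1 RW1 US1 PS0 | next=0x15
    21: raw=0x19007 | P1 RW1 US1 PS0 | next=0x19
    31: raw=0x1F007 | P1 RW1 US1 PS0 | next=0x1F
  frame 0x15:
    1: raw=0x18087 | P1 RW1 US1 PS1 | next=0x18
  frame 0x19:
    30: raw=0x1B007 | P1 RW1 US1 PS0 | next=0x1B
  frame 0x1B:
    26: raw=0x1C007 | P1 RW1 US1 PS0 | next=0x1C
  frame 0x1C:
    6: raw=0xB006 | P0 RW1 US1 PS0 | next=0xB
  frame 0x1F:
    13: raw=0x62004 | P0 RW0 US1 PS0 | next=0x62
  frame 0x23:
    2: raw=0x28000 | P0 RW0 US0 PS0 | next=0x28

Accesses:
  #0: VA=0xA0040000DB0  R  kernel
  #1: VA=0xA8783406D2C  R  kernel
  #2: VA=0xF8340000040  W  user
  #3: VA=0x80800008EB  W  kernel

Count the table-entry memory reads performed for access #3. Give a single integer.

Trace:
#0 VA=0xA0040000DB0 (r,kernel):
  L0 @0x14[20] → 0x15007  P=1,RW=1,US=1,PS=0
  L1 @0x15[1] → 0x18087  P=1,RW=1,US=1,PS=1
  ⇒ phys 0x18DB0 (huge @L1)  [2 reads]
#1 VA=0xA8783406D2C (r,kernel):
  L0 @0x14[21] → 0x19007  P=1,RW=1,US=1,PS=0
  L1 @0x19[30] → 0x1B007  P=1,RW=1,US=1,PS=0
  L2 @0x1B[26] → 0x1C007  P=1,RW=1,US=1,PS=0
  L3 @0x1C[6] → 0xB006  P=0,RW=1,US=1,PS=0
  ✗ PAGE_NOT_PRESENT  [4 reads]
#2 VA=0xF8340000040 (w,user):
  L0 @0x14[31] → 0x1F007  P=1,RW=1,US=1,PS=0
  L1 @0x1F[13] → 0x62004  P=0,RW=0,US=1,PS=0
  ✗ PAGE_NOT_PRESENT  [2 reads]
#3 VA=0x80800008EB (w,kernel):
  L0 @0x14[1] → 0x23007  P=1,RW=1,US=1,PS=0
  L1 @0x23[2] → 0x28000  P=0,RW=0,US=0,PS=0
  ✗ PAGE_NOT_PRESENT  [2 reads]

Entries read for #3: 2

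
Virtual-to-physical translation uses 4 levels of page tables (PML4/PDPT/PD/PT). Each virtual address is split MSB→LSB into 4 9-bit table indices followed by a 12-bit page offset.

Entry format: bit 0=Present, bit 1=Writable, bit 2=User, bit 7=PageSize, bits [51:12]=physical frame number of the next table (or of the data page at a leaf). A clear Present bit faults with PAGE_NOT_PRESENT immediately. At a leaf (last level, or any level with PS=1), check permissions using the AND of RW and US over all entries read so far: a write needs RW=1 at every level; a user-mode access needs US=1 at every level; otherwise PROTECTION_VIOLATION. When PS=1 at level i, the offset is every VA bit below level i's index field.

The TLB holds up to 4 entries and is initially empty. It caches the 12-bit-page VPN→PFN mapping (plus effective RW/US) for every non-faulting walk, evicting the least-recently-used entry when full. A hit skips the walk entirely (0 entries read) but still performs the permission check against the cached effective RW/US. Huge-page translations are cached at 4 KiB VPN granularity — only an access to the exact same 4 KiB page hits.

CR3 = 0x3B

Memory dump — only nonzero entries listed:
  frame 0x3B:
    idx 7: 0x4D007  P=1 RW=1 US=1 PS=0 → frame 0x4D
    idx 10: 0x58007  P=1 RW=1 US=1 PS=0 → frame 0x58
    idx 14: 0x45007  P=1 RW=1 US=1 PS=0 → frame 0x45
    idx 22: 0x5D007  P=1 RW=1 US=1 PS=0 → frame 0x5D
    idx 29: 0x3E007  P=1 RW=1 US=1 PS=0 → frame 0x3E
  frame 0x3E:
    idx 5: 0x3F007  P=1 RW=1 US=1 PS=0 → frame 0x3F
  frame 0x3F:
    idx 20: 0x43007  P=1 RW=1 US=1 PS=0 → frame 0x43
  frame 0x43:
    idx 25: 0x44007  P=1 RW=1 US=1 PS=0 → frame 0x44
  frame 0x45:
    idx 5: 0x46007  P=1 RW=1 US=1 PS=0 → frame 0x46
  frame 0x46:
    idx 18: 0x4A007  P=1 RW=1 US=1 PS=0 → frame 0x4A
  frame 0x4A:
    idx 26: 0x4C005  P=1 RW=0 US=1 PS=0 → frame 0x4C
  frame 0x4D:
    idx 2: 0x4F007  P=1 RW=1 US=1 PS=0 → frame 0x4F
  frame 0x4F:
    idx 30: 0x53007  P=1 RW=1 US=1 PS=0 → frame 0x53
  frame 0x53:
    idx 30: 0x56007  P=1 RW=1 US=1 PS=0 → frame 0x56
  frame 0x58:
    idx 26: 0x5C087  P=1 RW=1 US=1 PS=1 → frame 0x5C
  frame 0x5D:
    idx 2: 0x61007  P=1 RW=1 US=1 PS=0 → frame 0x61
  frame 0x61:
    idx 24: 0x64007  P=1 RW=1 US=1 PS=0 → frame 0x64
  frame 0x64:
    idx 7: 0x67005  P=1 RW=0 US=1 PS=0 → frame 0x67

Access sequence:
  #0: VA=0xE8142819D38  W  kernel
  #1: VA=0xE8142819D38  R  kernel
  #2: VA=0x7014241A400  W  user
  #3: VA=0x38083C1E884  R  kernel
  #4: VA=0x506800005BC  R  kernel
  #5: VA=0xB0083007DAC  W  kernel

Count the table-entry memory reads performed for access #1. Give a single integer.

Per-access translation:
#0 VA=0xE8142819D38 (w,kernel):
  lvl0: tbl 0x3B, slot 29 ⇒ 0x3E007 (P1/RW1/US1/PS0)
  lvl1: tbl 0x3E, slot 5 ⇒ 0x3F007 (P1/RW1/US1/PS0)
  lvl2: tbl 0x3F, slot 20 ⇒ 0x43007 (P1/RW1/US1/PS0)
  lvl3: tbl 0x43, slot 25 ⇒ 0x44007 (P1/RW1/US1/PS0)
  ⇒ phys 0x44D38  [4 reads]
#1 VA=0xE8142819D38 (r,kernel):
  TLB hit vpn=0xE8142819 → PA=0x44D38
#2 VA=0x7014241A400 (w,user):
  lvl0: tbl 0x3B, slot 14 ⇒ 0x45007 (P1/RW1/US1/PS0)
  lvl1: tbl 0x45, slot 5 ⇒ 0x46007 (P1/RW1/US1/PS0)
  lvl2: tbl 0x46, slot 18 ⇒ 0x4A007 (P1/RW1/US1/PS0)
  lvl3: tbl 0x4A, slot 26 ⇒ 0x4C005 (P1/RW0/US1/PS0)
  → PROTECTION_VIOLATION  (4 entries read)
#3 VA=0x38083C1E884 (r,kernel):
  lvl0: tbl 0x3B, slot 7 ⇒ 0x4D007 (P1/RW1/US1/PS0)
  lvl1: tbl 0x4D, slot 2 ⇒ 0x4F007 (P1/RW1/US1/PS0)
  lvl2: tbl 0x4F, slot 30 ⇒ 0x53007 (P1/RW1/US1/PS0)
  lvl3: tbl 0x53, slot 30 ⇒ 0x56007 (P1/RW1/US1/PS0)
  ⇒ phys 0x56884  [4 reads]
#4 VA=0x506800005BC (r,kernel):
  lvl0: tbl 0x3B, slot 10 ⇒ 0x58007 (P1/RW1/US1/PS0)
  lvl1: tbl 0x58, slot 26 ⇒ 0x5C087 (P1/RW1/US1/PS1)
  ⇒ phys 0x5C5BC (huge @L1)  [2 reads]
#5 VA=0xB0083007DAC (w,kernel):
  lvl0: tbl 0x3B, slot 22 ⇒ 0x5D007 (P1/RW1/US1/PS0)
  lvl1: tbl 0x5D, slot 2 ⇒ 0x61007 (P1/RW1/US1/PS0)
  lvl2: tbl 0x61, slot 24 ⇒ 0x64007 (P1/RW1/US1/PS0)
  lvl3: tbl 0x64, slot 7 ⇒ 0x67005 (P1/RW0/US1/PS0)
  → PROTECTION_VIOLATION  (4 entries read)

Entries read for #1: 0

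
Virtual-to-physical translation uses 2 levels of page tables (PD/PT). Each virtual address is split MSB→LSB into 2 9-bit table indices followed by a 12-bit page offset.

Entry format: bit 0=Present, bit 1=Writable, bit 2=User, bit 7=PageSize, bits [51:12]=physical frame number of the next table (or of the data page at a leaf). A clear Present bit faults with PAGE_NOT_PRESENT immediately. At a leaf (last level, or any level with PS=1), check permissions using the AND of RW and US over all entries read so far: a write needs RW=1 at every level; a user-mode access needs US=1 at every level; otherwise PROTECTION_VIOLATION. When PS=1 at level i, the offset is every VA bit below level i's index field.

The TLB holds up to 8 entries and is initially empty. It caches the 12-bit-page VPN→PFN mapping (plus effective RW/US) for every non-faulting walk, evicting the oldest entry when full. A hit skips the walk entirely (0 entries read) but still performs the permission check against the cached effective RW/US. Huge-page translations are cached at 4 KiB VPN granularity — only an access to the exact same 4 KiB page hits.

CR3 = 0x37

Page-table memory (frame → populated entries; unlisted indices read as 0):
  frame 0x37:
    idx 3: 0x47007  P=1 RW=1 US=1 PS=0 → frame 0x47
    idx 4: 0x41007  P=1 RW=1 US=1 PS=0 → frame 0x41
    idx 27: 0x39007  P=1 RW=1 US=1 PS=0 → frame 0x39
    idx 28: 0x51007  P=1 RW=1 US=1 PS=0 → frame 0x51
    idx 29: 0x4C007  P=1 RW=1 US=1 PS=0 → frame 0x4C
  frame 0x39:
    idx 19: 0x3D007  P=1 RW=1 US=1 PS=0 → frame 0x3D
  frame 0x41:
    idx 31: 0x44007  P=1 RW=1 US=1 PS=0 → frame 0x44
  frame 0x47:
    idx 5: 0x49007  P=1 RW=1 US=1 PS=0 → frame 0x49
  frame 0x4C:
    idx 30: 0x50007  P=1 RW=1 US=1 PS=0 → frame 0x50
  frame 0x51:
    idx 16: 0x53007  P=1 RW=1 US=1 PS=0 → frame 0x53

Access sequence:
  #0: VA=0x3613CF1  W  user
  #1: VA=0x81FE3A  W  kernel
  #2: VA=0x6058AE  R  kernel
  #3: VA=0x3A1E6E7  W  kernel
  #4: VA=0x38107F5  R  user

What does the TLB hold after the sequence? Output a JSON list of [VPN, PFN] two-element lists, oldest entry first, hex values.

Walk each access:
#0 VA=0x3613CF1 (w,user):
  L0 @0x37[27] → 0x39007  P=1,RW=1,US=1,PS=0
  L1 @0x39[19] → 0x3D007  P=1,RW=1,US=1,PS=0
  ✓ 0x3DCF1  — 2 lookups
#1 VA=0x81FE3A (w,kernel):
  L0 @0x37[4] → 0x41007  P=1,RW=1,US=1,PS=0
  L1 @0x41[31] → 0x44007  P=1,RW=1,US=1,PS=0
  ✓ 0x44E3A  — 2 lookups
#2 VA=0x6058AE (r,kernel):
  L0 @0x37[3] → 0x47007  P=1,RW=1,US=1,PS=0
  L1 @0x47[5] → 0x49007  P=1,RW=1,US=1,PS=0
  ✓ 0x498AE  — 2 lookups
#3 VA=0x3A1E6E7 (w,kernel):
  L0 @0x37[29] → 0x4C007  P=1,RW=1,US=1,PS=0
  L1 @0x4C[30] → 0x50007  P=1,RW=1,US=1,PS=0
  ✓ 0x506E7  — 2 lookups
#4 VA=0x38107F5 (r,user):
  L0 @0x37[28] → 0x51007  P=1,RW=1,US=1,PS=0
  L1 @0x51[16] → 0x53007  P=1,RW=1,US=1,PS=0
  ✓ 0x537F5  — 2 lookups

TLB: [["0x3613", "0x3D"], ["0x81F", "0x44"], ["0x605", "0x49"], ["0x3A1E", "0x50"], ["0x3810", "0x53"]]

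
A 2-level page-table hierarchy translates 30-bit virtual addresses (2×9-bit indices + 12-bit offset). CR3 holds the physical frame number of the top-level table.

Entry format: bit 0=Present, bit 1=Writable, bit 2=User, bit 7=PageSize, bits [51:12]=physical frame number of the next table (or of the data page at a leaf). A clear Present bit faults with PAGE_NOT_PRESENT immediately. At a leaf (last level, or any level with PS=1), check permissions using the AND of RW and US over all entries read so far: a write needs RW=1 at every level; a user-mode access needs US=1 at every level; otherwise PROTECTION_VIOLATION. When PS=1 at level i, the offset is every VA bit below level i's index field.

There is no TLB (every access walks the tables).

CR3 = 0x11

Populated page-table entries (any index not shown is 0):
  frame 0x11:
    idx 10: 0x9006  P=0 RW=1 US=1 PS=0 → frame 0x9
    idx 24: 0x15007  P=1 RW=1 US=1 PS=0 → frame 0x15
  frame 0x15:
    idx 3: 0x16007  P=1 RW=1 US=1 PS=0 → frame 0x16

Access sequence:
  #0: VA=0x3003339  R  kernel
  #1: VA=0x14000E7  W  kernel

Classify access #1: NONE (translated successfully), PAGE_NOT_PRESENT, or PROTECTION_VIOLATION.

Per-access translation:
#0 VA=0x3003339 (r,kernel):
  L0 @0x11[24] → 0x15007  P=1,RW=1,US=1,PS=0
  L1 @0x15[3] → 0x16007  P=1,RW=1,US=1,PS=0
  ⇒ phys 0x16339  [2 reads]
#1 VA=0x14000E7 (w,kernel):
  L0 @0x11[10] → 0x9006  P=0,RW=1,US=1,PS=0
  → PAGE_NOT_PRESENT  (1 entries read)

Access #1 fault: PAGE_NOT_PRESENT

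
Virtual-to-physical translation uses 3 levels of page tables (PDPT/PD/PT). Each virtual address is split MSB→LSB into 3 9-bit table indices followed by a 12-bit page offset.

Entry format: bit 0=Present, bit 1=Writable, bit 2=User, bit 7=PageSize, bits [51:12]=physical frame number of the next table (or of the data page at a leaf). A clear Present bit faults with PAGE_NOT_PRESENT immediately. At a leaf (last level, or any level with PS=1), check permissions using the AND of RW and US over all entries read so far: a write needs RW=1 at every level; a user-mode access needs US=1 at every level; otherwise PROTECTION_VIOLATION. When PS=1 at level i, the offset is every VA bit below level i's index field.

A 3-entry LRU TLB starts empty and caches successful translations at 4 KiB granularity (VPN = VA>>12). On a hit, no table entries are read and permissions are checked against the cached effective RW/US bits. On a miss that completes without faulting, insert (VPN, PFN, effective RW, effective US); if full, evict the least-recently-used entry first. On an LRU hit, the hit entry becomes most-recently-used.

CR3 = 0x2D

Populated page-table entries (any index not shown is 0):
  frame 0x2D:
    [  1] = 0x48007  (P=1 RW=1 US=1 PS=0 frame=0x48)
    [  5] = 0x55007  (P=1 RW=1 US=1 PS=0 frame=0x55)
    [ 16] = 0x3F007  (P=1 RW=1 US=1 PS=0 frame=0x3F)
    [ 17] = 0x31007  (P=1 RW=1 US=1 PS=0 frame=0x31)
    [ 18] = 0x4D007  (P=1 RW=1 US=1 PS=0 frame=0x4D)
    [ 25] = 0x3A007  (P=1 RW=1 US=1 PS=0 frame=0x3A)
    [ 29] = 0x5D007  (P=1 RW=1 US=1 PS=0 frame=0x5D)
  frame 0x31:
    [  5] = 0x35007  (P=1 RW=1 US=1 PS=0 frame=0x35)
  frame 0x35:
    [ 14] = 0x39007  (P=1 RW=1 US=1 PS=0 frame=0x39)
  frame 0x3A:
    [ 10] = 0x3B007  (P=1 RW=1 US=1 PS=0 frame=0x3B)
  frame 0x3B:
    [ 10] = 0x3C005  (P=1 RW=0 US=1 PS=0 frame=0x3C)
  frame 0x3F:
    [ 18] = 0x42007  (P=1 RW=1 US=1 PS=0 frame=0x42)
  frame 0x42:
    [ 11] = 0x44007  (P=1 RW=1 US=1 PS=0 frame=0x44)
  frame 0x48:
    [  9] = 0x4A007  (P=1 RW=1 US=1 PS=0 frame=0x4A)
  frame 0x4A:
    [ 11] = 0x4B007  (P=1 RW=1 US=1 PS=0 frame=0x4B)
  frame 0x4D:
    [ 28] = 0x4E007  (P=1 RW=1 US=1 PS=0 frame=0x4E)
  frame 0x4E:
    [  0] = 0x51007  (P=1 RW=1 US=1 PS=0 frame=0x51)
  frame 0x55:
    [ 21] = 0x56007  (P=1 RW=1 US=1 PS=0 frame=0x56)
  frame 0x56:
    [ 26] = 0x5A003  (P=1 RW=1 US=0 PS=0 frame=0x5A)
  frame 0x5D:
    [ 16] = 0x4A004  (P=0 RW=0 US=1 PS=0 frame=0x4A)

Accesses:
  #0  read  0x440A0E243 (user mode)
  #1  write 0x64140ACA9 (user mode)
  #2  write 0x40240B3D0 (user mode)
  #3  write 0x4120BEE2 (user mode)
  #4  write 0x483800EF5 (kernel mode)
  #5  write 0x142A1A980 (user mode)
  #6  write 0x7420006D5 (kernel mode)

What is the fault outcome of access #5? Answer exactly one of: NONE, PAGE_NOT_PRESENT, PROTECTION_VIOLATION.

Trace:
#0 VA=0x440A0E243 (r,user):
  L0 @0x2D[17] → 0x31007  P=1,RW=1,US=1,PS=0
  L1 @0x31[5] → 0x35007  P=1,RW=1,US=1,PS=0
  L2 @0x35[14] → 0x39007  P=1,RW=1,US=1,PS=0
  ⇒ phys 0x39243  [3 reads]
#1 VA=0x64140ACA9 (w,user):
  L0 @0x2D[25] → 0x3A007  P=1,RW=1,US=1,PS=0
  L1 @0x3A[10] → 0x3B007  P=1,RW=1,US=1,PS=0
  L2 @0x3B[10] → 0x3C005  P=1,RW=0,US=1,PS=0
  ✗ PROTECTION_VIOLATION  [3 reads]
#2 VA=0x40240B3D0 (w,user):
  L0 @0x2D[16] → 0x3F007  P=1,RW=1,US=1,PS=0
  L1 @0x3F[18] → 0x42007  P=1,RW=1,US=1,PS=0
  L2 @0x42[11] → 0x44007  P=1,RW=1,US=1,PS=0
  ⇒ phys 0x443D0  [3 reads]
#3 VA=0x4120BEE2 (w,user):
  L0 @0x2D[1] → 0x48007  P=1,RW=1,US=1,PS=0
  L1 @0x48[9] → 0x4A007  P=1,RW=1,US=1,PS=0
  L2 @0x4A[11] → 0x4B007  P=1,RW=1,US=1,PS=0
  ⇒ phys 0x4BEE2  [3 reads]
#4 VA=0x483800EF5 (w,kernel):
  L0 @0x2D[18] → 0x4D007  P=1,RW=1,US=1,PS=0
  L1 @0x4D[28] → 0x4E007  P=1,RW=1,US=1,PS=0
  L2 @0x4E[0] → 0x51007  P=1,RW=1,US=1,PS=0
  ⇒ phys 0x51EF5  [3 reads]
#5 VA=0x142A1A980 (w,user):
  L0 @0x2D[5] → 0x55007  P=1,RW=1,US=1,PS=0
  L1 @0x55[21] → 0x56007  P=1,RW=1,US=1,PS=0
  L2 @0x56[26] → 0x5A003  P=1,RW=1,US=0,PS=0
  ✗ PROTECTION_VIOLATION  [3 reads]
#6 VA=0x7420006D5 (w,kernel):
  L0 @0x2D[29] → 0x5D007  P=1,RW=1,US=1,PS=0
  L1 @0x5D[16] → 0x4A004  P=0,RW=0,US=1,PS=0
  ✗ PAGE_NOT_PRESENT  [2 reads]

Access #5 fault: PROTECTION_VIOLATION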